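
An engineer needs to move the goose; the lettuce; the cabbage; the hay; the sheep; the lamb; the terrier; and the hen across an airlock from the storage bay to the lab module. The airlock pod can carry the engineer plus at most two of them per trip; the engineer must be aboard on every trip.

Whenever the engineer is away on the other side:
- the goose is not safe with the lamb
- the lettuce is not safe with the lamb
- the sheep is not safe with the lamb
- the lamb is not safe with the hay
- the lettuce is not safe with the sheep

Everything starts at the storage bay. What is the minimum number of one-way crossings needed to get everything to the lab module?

13

Counting alone: the engineer can take at most 2 across per trip to the lab module, so moving all 8 needs at least 4 loaded trips out, with a return between consecutive ones — at least 7 crossings.
The safety rule pushes this higher. Following every safe sequence of crossings, the most of the 8 that can be at the lab module as the airlock pod arrives there on crossings 7, 9, 11 is 5, 6, 7 respectively — never all 8.
So no plan with fewer than 13 crossings exists, and this one achieves 13:
1. Engineer goes to the lab module with the lamb and the lettuce.  [the storage bay: the cabbage, the goose, the hay, the hen, the sheep, the terrier | the lab module: the lamb, the lettuce]
2. Engineer goes back to the storage bay with the lettuce.  [the storage bay: the cabbage, the goose, the hay, the hen, the lettuce, the sheep, the terrier | the lab module: the lamb]
3. Engineer goes to the lab module with the goose and the lettuce.  [the storage bay: the cabbage, the hay, the hen, the sheep, the terrier | the lab module: the goose, the lamb, the lettuce]
4. Engineer goes back to the storage bay with the lamb.  [the storage bay: the cabbage, the hay, the hen, the lamb, the sheep, the terrier | the lab module: the goose, the lettuce]
5. Engineer goes to the lab module with the cabbage and the lamb.  [the storage bay: the hay, the hen, the sheep, the terrier | the lab module: the cabbage, the goose, the lamb, the lettuce]
6. Engineer goes back to the storage bay with the lamb.  [the storage bay: the hay, the hen, the lamb, the sheep, the terrier | the lab module: the cabbage, the goose, the lettuce]
7. Engineer goes to the lab module with the hay and the sheep.  [the storage bay: the hen, the lamb, the terrier | the lab module: the cabbage, the goose, the hay, the lettuce, the sheep]
8. Engineer goes back to the storage bay with the lettuce.  [the storage bay: the hen, the lamb, the lettuce, the terrier | the lab module: the cabbage, the goose, the hay, the sheep]
9. Engineer goes to the lab module with the lettuce and the terrier.  [the storage bay: the hen, the lamb | the lab module: the cabbage, the goose, the hay, the lettuce, the sheep, the terrier]
10. Engineer goes back to the storage bay with the lettuce.  [the storage bay: the hen, the lamb, the lettuce | the lab module: the cabbage, the goose, the hay, the sheep, the terrier]
11. Engineer goes to the lab module with the hen and the lettuce.  [the storage bay: the lamb | the lab module: the cabbage, the goose, the hay, the hen, the lettuce, the sheep, the terrier]
12. Engineer goes back to the storage bay with the lettuce.  [the storage bay: the lamb, the lettuce | the lab module: the cabbage, the goose, the hay, the hen, the sheep, the terrier]
13. Engineer goes to the lab module with the lamb and the lettuce.  [the storage bay: — | the lab module: the cabbage, the goose, the hay, the hen, the lamb, the lettuce, the sheep, the terrier]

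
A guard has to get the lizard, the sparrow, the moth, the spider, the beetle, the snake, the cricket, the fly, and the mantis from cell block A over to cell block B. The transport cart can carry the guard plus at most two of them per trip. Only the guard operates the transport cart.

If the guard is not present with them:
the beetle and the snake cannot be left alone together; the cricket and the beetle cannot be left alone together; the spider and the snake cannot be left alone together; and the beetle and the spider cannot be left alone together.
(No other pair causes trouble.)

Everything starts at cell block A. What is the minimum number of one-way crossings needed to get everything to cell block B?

15

Counting alone: the guard can take at most 2 across per trip to cell block B, so moving all 9 needs at least 5 loaded trips out, with a return between consecutive ones — at least 9 crossings.
The safety rule pushes this higher. Following every safe sequence of crossings, the most of the 9 that can be at cell block B as the transport cart arrives there on crossings 9, 11, 13 is 6, 7, 8 respectively — never all 9.
So no plan with fewer than 15 crossings exists, and this one achieves 15:
1. Guard goes to cell block B with the beetle and the spider.  [cell block A: the cricket, the fly, the lizard, the mantis, the moth, the snake, the sparrow | cell block B: the beetle, the spider]
2. Guard goes back to cell block A with the spider.  [cell block A: the cricket, the fly, the lizard, the mantis, the moth, the snake, the sparrow, the spider | cell block B: the beetle]
3. Guard goes to cell block B with the lizard and the spider.  [cell block A: the cricket, the fly, the mantis, the moth, the snake, the sparrow | cell block B: the beetle, the lizard, the spider]
4. Guard goes back to cell block A with the spider.  [cell block A: the cricket, the fly, the mantis, the moth, the snake, the sparrow, the spider | cell block B: the beetle, the lizard]
5. Guard goes to cell block B with the sparrow and the spider.  [cell block A: the cricket, the fly, the mantis, the moth, the snake | cell block B: the beetle, the lizard, the sparrow, the spider]
6. Guard goes back to cell block A with the spider.  [cell block A: the cricket, the fly, the mantis, the moth, the snake, the spider | cell block B: the beetle, the lizard, the sparrow]
7. Guard goes to cell block B with the moth and the spider.  [cell block A: the cricket, the fly, the mantis, the snake | cell block B: the beetle, the lizard, the moth, the sparrow, the spider]
8. Guard goes back to cell block A with the spider.  [cell block A: the cricket, the fly, the mantis, the snake, the spider | cell block B: the beetle, the lizard, the moth, the sparrow]
9. Guard goes to cell block B with the cricket and the spider.  [cell block A: the fly, the mantis, the snake | cell block B: the beetle, the cricket, the lizard, the moth, the sparrow, the spider]
10. Guard goes back to cell block A with the beetle.  [cell block A: the beetle, the fly, the mantis, the snake | cell block B: the cricket, the lizard, the moth, the sparrow, the spider]
11. Guard goes to cell block B with the beetle and the fly.  [cell block A: the mantis, the snake | cell block B: the beetle, the cricket, the fly, the lizard, the moth, the sparrow, the spider]
12. Guard goes back to cell block A with the beetle.  [cell block A: the beetle, the mantis, the snake | cell block B: the cricket, the fly, the lizard, the moth, the sparrow, the spider]
13. Guard goes to cell block B with the beetle and the mantis.  [cell block A: the snake | cell block B: the beetle, the cricket, the fly, the lizard, the mantis, the moth, the sparrow, the spider]
14. Guard goes back to cell block A with the beetle.  [cell block A: the beetle, the snake | cell block B: the cricket, the fly, the lizard, the mantis, the moth, the sparrow, the spider]
15. Guard goes to cell block B with the beetle and the snake.  [cell block A: — | cell block B: the beetle, the cricket, the fly, the lizard, the mantis, the moth, the snake, the sparrow, the spider]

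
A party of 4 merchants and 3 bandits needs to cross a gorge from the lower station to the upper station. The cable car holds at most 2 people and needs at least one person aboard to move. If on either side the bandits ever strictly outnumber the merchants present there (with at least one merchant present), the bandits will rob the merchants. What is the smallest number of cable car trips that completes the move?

Counting alone: each trip to the upper station takes at most 2 across and each return brings at least 1 back, so after t trips out (and t−1 returns) at most 2t − (t−1) of the 7 are across; that first reaches 7 at t = 6, so at least 11 crossings are needed.
The plan below uses exactly 11 crossings, so it is optimal:
1. 2 bandits → the upper station.  (the lower station: 4M 1B; the upper station: 0M 2B)
2. 1 bandit ← the lower station.  (the lower station: 4M 2B; the upper station: 0M 1B)
3. 2 bandits → the upper station.  (the lower station: 4M 0B; the upper station: 0M 3B)
4. 1 bandit ← the lower station.  (the lower station: 4M 1B; the upper station: 0M 2B)
5. 2 merchants → the upper station.  (the lower station: 2M 1B; the upper station: 2M 2B)
6. 1 bandit ← the lower station.  (the lower station: 2M 2B; the upper station: 2M 1B)
7. 1 merchant and 1 bandit → the upper station.  (the lower station: 1M 1B; the upper station: 3M 2B)
8. 1 merchant ← the lower station.  (the lower station: 2M 1B; the upper station: 2M 2B)
9. 1 merchant and 1 bandit → the upper station.  (the lower station: 1M 0B; the upper station: 3M 3B)
10. 1 bandit ← the lower station.  (the lower station: 1M 1B; the upper station: 3M 2B)
11. 1 merchant and 1 bandit → the upper station.  (the lower station: 0M 0B; the upper station: 4M 3B)

11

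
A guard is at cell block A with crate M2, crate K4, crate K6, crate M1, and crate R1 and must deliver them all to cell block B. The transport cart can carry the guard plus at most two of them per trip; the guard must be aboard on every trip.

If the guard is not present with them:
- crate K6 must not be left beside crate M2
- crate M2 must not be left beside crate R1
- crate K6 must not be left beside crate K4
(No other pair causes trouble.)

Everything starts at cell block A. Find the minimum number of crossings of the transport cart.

5

Counting alone: the guard can take at most 2 across per trip to cell block B, so moving all 5 needs at least 3 loaded trips out, with a return between consecutive ones — at least 5 crossings.
The plan below uses exactly 5 crossings, so it is optimal:
1. Guard goes to cell block B with crate K4 and crate M2.
2. Guard goes back to cell block A alone.
3. Guard goes to cell block B with crate M1.
4. Guard goes back to cell block A alone.
5. Guard goes to cell block B with crate K6 and crate R1.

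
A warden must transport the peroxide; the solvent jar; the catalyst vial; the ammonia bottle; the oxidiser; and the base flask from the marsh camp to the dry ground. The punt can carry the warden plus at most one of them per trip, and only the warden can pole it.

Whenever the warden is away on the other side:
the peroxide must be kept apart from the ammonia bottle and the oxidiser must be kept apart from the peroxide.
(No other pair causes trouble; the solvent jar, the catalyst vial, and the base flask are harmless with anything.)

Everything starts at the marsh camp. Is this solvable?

Yes

1. Warden goes to the dry ground with the peroxide.  [the marsh camp: the ammonia bottle, the base flask, the catalyst vial, the oxidiser, the solvent jar | the dry ground: the peroxide]
2. Warden goes back to the marsh camp alone.  [the marsh camp: the ammonia bottle, the base flask, the catalyst vial, the oxidiser, the solvent jar | the dry ground: the peroxide]
3. Warden goes to the dry ground with the solvent jar.  [the marsh camp: the ammonia bottle, the base flask, the catalyst vial, the oxidiser | the dry ground: the peroxide, the solvent jar]
4. Warden goes back to the marsh camp alone.  [the marsh camp: the ammonia bottle, the base flask, the catalyst vial, the oxidiser | the dry ground: the peroxide, the solvent jar]
5. Warden goes to the dry ground with the catalyst vial.  [the marsh camp: the ammonia bottle, the base flask, the oxidiser | the dry ground: the catalyst vial, the peroxide, the solvent jar]
6. Warden goes back to the marsh camp alone.  [the marsh camp: the ammonia bottle, the base flask, the oxidiser | the dry ground: the catalyst vial, the peroxide, the solvent jar]
7. Warden goes to the dry ground with the ammonia bottle.  [the marsh camp: the base flask, the oxidiser | the dry ground: the ammonia bottle, the catalyst vial, the peroxide, the solvent jar]
8. Warden goes back to the marsh camp with the peroxide.  [the marsh camp: the base flask, the oxidiser, the peroxide | the dry ground: the ammonia bottle, the catalyst vial, the solvent jar]
9. Warden goes to the dry ground with the oxidiser.  [the marsh camp: the base flask, the peroxide | the dry ground: the ammonia bottle, the catalyst vial, the oxidiser, the solvent jar]
10. Warden goes back to the marsh camp alone.  [the marsh camp: the base flask, the peroxide | the dry ground: the ammonia bottle, the catalyst vial, the oxidiser, the solvent jar]
11. Warden goes to the dry ground with the base flask.  [the marsh camp: the peroxide | the dry ground: the ammonia bottle, the base flask, the catalyst vial, the oxidiser, the solvent jar]
12. Warden goes back to the marsh camp alone.  [the marsh camp: the peroxide | the dry ground: the ammonia bottle, the base flask, the catalyst vial, the oxidiser, the solvent jar]
13. Warden goes to the dry ground with the peroxide.  [the marsh camp: — | the dry ground: the ammonia bottle, the base flask, the catalyst vial, the oxidiser, the peroxide, the solvent jar]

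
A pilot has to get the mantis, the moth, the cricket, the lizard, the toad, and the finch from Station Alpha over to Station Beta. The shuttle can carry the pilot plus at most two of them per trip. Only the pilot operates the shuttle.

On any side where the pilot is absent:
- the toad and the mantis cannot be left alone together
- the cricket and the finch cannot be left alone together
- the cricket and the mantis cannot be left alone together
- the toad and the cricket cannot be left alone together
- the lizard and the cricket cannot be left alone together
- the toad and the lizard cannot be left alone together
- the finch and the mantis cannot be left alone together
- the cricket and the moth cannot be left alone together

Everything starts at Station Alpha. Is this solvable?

Whatever the first load, the items left behind include a forbidden pair without the pilot. No opening move is safe, so no plan exists.

No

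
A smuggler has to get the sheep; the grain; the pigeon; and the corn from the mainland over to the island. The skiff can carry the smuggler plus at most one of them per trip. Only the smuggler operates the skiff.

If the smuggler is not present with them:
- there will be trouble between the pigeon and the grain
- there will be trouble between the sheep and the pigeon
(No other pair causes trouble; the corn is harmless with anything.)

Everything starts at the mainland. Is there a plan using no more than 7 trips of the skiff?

No

Counting alone: the smuggler can take at most 1 across per trip to the island, so moving all 4 needs at least 4 loaded trips out, with a return between consecutive ones — at least 7 crossings.
The safety rule pushes this higher. Following every safe sequence of crossings, the most of the 4 that can be at the island as the skiff arrives there on crossing 7 is 3 — never all 4.
So the move cannot be finished within 7 crossings. (The shortest complete plan takes 9:)
1. Smuggler goes to the island with the pigeon.
2. Smuggler goes back to the mainland alone.
3. Smuggler goes to the island with the sheep.
4. Smuggler goes back to the mainland with the pigeon.
5. Smuggler goes to the island with the grain.
6. Smuggler goes back to the mainland alone.
7. Smuggler goes to the island with the corn.
8. Smuggler goes back to the mainland alone.
9. Smuggler goes to the island with the pigeon.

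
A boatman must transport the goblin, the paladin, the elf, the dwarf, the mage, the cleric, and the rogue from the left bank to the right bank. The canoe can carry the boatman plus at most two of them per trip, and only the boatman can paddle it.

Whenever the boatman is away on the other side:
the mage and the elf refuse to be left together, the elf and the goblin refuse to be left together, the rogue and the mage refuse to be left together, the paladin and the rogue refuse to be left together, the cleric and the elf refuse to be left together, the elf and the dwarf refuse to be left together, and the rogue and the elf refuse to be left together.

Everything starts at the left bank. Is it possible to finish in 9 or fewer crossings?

Counting alone: the boatman can take at most 2 across per trip to the right bank, so moving all 7 needs at least 4 loaded trips out, with a return between consecutive ones — at least 7 crossings.
The safety rule pushes this higher. Following every safe sequence of crossings, the most of the 7 that can be at the right bank as the canoe arrives there on crossings 7, 9 is 5, 6 respectively — never all 7.
So the move cannot be finished within 9 crossings. (The shortest complete plan takes 11:)
1. Boatman goes to the right bank with the elf and the rogue.
2. Boatman goes back to the left bank with the elf.
3. Boatman goes to the right bank with the elf and the goblin.
4. Boatman goes back to the left bank with the elf.
5. Boatman goes to the right bank with the dwarf and the elf.
6. Boatman goes back to the left bank with the elf.
7. Boatman goes to the right bank with the cleric and the elf.
8. Boatman goes back to the left bank with the elf.
9. Boatman goes to the right bank with the mage and the paladin.
10. Boatman goes back to the left bank with the rogue.
11. Boatman goes to the right bank with the elf and the rogue.

No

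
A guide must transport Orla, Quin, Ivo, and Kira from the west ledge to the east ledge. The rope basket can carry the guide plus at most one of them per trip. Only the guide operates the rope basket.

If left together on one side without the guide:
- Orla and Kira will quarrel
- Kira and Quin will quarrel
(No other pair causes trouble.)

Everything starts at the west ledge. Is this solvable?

Yes

1. Guide goes to the east ledge with Kira.
2. Guide goes back to the west ledge alone.
3. Guide goes to the east ledge with Orla.
4. Guide goes back to the west ledge with Kira.
5. Guide goes to the east ledge with Quin.
6. Guide goes back to the west ledge alone.
7. Guide goes to the east ledge with Ivo.
8. Guide goes back to the west ledge alone.
9. Guide goes to the east ledge with Kira.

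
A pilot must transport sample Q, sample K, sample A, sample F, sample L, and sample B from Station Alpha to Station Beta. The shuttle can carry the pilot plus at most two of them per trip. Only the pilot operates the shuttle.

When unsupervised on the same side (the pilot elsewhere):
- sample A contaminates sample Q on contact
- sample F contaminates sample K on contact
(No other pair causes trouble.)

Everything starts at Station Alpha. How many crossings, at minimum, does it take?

5

Counting alone: the pilot can take at most 2 across per trip to Station Beta, so moving all 6 needs at least 3 loaded trips out, with a return between consecutive ones — at least 5 crossings.
The plan below uses exactly 5 crossings, so it is optimal:
1. Pilot goes to Station Beta with sample K and sample Q.  [Station Alpha: sample A, sample B, sample F, sample L | Station Beta: sample K, sample Q]
2. Pilot goes back to Station Alpha alone.  [Station Alpha: sample A, sample B, sample F, sample L | Station Beta: sample K, sample Q]
3. Pilot goes to Station Beta with sample B and sample L.  [Station Alpha: sample A, sample F | Station Beta: sample B, sample K, sample L, sample Q]
4. Pilot goes back to Station Alpha alone.  [Station Alpha: sample A, sample F | Station Beta: sample B, sample K, sample L, sample Q]
5. Pilot goes to Station Beta with sample A and sample F.  [Station Alpha: — | Station Beta: sample A, sample B, sample F, sample K, sample L, sample Q]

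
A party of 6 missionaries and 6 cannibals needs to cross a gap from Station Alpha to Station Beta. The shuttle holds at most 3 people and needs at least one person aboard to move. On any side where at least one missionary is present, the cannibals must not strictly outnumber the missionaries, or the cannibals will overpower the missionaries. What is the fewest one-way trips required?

impossible

Following every safe sequence of crossings from the start, the most of the 12 that can be at Station Beta as the shuttle arrives there on crossings 1, 3, 5 is 3, 5, 6 respectively; the best ever achieved is 6 of 12.
From crossing 7 on, no configuration arises that was not already reachable earlier: only 17 distinct safe configurations (who is on which side, and where the shuttle is) can ever be reached, none of them has everyone across, and every continuation just revisits them. They are: 0 missionaries + 0 cannibals across (shuttle back at the start); 0 missionaries + 1 cannibal across (shuttle there); 0 missionaries + 1 cannibal across (shuttle back at the start); 0 missionaries + 2 cannibals across (shuttle there); 0 missionaries + 2 cannibals across (shuttle back at the start); 0 missionaries + 3 cannibals across (shuttle there); 0 missionaries + 3 cannibals across (shuttle back at the start); 0 missionaries + 4 cannibals across (shuttle there); 0 missionaries + 4 cannibals across (shuttle back at the start); 0 missionaries + 5 cannibals across (shuttle there); 0 missionaries + 5 cannibals across (shuttle back at the start); 0 missionaries + 6 cannibals across (shuttle there); 1 missionary + 1 cannibal across (shuttle there); 1 missionary + 1 cannibal across (shuttle back at the start); 2 missionaries + 2 cannibals across (shuttle there); 2 missionaries + 2 cannibals across (shuttle back at the start); 3 missionaries + 3 cannibals across (shuttle there). So no valid plan exists.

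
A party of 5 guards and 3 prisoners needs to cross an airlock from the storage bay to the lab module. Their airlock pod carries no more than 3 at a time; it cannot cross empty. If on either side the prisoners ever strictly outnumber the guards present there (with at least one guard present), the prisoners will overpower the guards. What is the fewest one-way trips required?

7

Counting alone: each trip to the lab module takes at most 3 across and each return brings at least 1 back, so after t trips out (and t−1 returns) at most 3t − (t−1) of the 8 are across; that first reaches 8 at t = 4, so at least 7 crossings are needed.
The plan below uses exactly 7 crossings, so it is optimal:
1. 2 prisoners → the lab module.  (the storage bay: 5G 1P; the lab module: 0G 2P)
2. 1 prisoner ← the storage bay.  (the storage bay: 5G 2P; the lab module: 0G 1P)
3. 2 guards and 1 prisoner → the lab module.  (the storage bay: 3G 1P; the lab module: 2G 2P)
4. 1 prisoner ← the storage bay.  (the storage bay: 3G 2P; the lab module: 2G 1P)
5. 1 guard and 2 prisoners → the lab module.  (the storage bay: 2G 0P; the lab module: 3G 3P)
6. 1 prisoner ← the storage bay.  (the storage bay: 2G 1P; the lab module: 3G 2P)
7. 2 guards and 1 prisoner → the lab module.  (the storage bay: 0G 0P; the lab module: 5G 3P)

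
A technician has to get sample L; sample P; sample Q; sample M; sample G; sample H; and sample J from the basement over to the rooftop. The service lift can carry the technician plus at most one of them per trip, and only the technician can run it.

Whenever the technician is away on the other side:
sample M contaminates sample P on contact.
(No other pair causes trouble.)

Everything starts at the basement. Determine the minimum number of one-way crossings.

Counting alone: the technician can take at most 1 across per trip to the rooftop, so moving all 7 needs at least 7 loaded trips out, with a return between consecutive ones — at least 13 crossings.
The plan below uses exactly 13 crossings, so it is optimal:
1. Technician goes to the rooftop with sample P.
2. Technician goes back to the basement alone.
3. Technician goes to the rooftop with sample L.
4. Technician goes back to the basement alone.
5. Technician goes to the rooftop with sample Q.
6. Technician goes back to the basement alone.
7. Technician goes to the rooftop with sample G.
8. Technician goes back to the basement alone.
9. Technician goes to the rooftop with sample H.
10. Technician goes back to the basement alone.
11. Technician goes to the rooftop with sample J.
12. Technician goes back to the basement alone.
13. Technician goes to the rooftop with sample M.

13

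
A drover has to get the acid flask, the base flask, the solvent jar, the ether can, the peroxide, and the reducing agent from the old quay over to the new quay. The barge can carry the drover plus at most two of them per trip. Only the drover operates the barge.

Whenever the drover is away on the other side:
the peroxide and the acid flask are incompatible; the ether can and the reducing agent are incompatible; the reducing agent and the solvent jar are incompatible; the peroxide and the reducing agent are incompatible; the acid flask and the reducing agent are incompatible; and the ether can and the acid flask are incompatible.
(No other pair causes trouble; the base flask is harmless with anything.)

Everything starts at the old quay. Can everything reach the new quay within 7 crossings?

Counting alone: the drover can take at most 2 across per trip to the new quay, so moving all 6 needs at least 3 loaded trips out, with a return between consecutive ones — at least 5 crossings.
The safety rule pushes this higher. Following every safe sequence of crossings, the most of the 6 that can be at the new quay as the barge arrives there on crossings 5, 7 is 4, 5 respectively — never all 6.
So the move cannot be finished within 7 crossings. (The shortest complete plan takes 9:)
1. Drover goes to the new quay with the acid flask and the reducing agent.  [the old quay: the base flask, the ether can, the peroxide, the solvent jar | the new quay: the acid flask, the reducing agent]
2. Drover goes back to the old quay with the acid flask.  [the old quay: the acid flask, the base flask, the ether can, the peroxide, the solvent jar | the new quay: the reducing agent]
3. Drover goes to the new quay with the acid flask and the base flask.  [the old quay: the ether can, the peroxide, the solvent jar | the new quay: the acid flask, the base flask, the reducing agent]
4. Drover goes back to the old quay with the acid flask.  [the old quay: the acid flask, the ether can, the peroxide, the solvent jar | the new quay: the base flask, the reducing agent]
5. Drover goes to the new quay with the acid flask and the solvent jar.  [the old quay: the ether can, the peroxide | the new quay: the acid flask, the base flask, the reducing agent, the solvent jar]
6. Drover goes back to the old quay with the reducing agent.  [the old quay: the ether can, the peroxide, the reducing agent | the new quay: the acid flask, the base flask, the solvent jar]
7. Drover goes to the new quay with the ether can and the peroxide.  [the old quay: the reducing agent | the new quay: the acid flask, the base flask, the ether can, the peroxide, the solvent jar]
8. Drover goes back to the old quay with the acid flask.  [the old quay: the acid flask, the reducing agent | the new quay: the base flask, the ether can, the peroxide, the solvent jar]
9. Drover goes to the new quay with the acid flask and the reducing agent.  [the old quay: — | the new quay: the acid flask, the base flask, the ether can, the peroxide, the reducing agent, the solvent jar]

No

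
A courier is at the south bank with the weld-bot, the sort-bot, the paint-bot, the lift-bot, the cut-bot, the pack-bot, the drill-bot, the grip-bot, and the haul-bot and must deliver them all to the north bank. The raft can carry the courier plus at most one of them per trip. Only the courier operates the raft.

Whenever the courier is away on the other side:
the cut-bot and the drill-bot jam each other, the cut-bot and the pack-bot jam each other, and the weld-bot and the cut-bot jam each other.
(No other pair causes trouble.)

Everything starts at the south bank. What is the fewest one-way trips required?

Following every safe sequence of crossings from the start, the most of the 9 that can be at the north bank as the raft arrives there on crossings 1, 3, 5, 7, 9, 11, 13 is 1, 2, 3, 4, 5, 6, 7 respectively; the best ever achieved is 7 of 9.
From crossing 15 on, no configuration arises that was not already reachable earlier: only 288 distinct safe configurations (who is on which side, and where the raft is) can ever be reached, none of them has everyone across, and every continuation just revisits them. So no valid plan exists.

impossible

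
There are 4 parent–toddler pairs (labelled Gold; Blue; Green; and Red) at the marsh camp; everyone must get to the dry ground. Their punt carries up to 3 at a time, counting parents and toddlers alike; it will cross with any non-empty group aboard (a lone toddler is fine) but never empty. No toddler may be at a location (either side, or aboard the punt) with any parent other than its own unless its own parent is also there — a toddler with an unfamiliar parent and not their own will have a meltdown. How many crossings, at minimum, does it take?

9

Counting alone: each trip to the dry ground takes at most 3 across and each return brings at least 1 back, so after t trips out (and t−1 returns) at most 3t − (t−1) of the 8 are across; that first reaches 8 at t = 4, so at least 7 crossings are needed.
The safety rule pushes this higher. Following every safe sequence of crossings, the most of the 8 that can be at the dry ground as the punt arrives there on crossing 7 is 7 — never all 8.
So no plan with fewer than 9 crossings exists, and this one achieves 9:
1. parent Gold and toddler Gold cross → the dry ground.
2. parent Gold crosses ← the marsh camp.
3. parent Blue, parent Gold, and toddler Blue cross → the dry ground.
4. parent Gold and toddler Gold cross ← the marsh camp.
5. parent Gold, parent Green, and parent Red cross → the dry ground.
6. toddler Blue crosses ← the marsh camp.
7. toddler Blue and toddler Gold cross → the dry ground.
8. toddler Gold crosses ← the marsh camp.
9. toddler Gold, toddler Green, and toddler Red cross → the dry ground.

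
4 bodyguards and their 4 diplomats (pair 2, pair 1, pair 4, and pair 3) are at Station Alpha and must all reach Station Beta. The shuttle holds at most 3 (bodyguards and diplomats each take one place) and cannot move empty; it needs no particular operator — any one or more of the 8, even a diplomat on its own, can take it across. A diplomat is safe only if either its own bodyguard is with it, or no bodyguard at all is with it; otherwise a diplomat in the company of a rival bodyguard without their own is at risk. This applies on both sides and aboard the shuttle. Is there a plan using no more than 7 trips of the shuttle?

No

Counting alone: each trip to Station Beta takes at most 3 across and each return brings at least 1 back, so after t trips out (and t−1 returns) at most 3t − (t−1) of the 8 are across; that first reaches 8 at t = 4, so at least 7 crossings are needed.
The safety rule pushes this higher. Following every safe sequence of crossings, the most of the 8 that can be at Station Beta as the shuttle arrives there on crossing 7 is 7 — never all 8.
So the move cannot be finished within 7 crossings. (The shortest complete plan takes 9:)
1. bodyguard 2 and diplomat 2 cross → Station Beta.
2. bodyguard 2 crosses ← Station Alpha.
3. bodyguard 1, bodyguard 2, and diplomat 1 cross → Station Beta.
4. bodyguard 2 and diplomat 2 cross ← Station Alpha.
5. bodyguard 2, bodyguard 3, and bodyguard 4 cross → Station Beta.
6. diplomat 1 crosses ← Station Alpha.
7. diplomat 1 and diplomat 2 cross → Station Beta.
8. diplomat 2 crosses ← Station Alpha.
9. diplomat 2, diplomat 3, and diplomat 4 cross → Station Beta.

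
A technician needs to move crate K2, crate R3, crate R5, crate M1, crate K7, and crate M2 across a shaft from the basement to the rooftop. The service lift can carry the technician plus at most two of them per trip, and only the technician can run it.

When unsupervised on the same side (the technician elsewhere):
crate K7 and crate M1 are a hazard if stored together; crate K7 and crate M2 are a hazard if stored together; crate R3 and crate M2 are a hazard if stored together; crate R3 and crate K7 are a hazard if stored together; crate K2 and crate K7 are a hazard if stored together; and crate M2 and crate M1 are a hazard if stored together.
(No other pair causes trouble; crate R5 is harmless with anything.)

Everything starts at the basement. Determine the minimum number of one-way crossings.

Counting alone: the technician can take at most 2 across per trip to the rooftop, so moving all 6 needs at least 3 loaded trips out, with a return between consecutive ones — at least 5 crossings.
The safety rule pushes this higher. Following every safe sequence of crossings, the most of the 6 that can be at the rooftop as the service lift arrives there on crossings 5, 7 is 4, 5 respectively — never all 6.
So no plan with fewer than 9 crossings exists, and this one achieves 9:
1. Technician goes to the rooftop with crate K7 and crate M2.  [the basement: crate K2, crate M1, crate R3, crate R5 | the rooftop: crate K7, crate M2]
2. Technician goes back to the basement with crate K7.  [the basement: crate K2, crate K7, crate M1, crate R3, crate R5 | the rooftop: crate M2]
3. Technician goes to the rooftop with crate K2 and crate K7.  [the basement: crate M1, crate R3, crate R5 | the rooftop: crate K2, crate K7, crate M2]
4. Technician goes back to the basement with crate K7.  [the basement: crate K7, crate M1, crate R3, crate R5 | the rooftop: crate K2, crate M2]
5. Technician goes to the rooftop with crate M1 and crate R3.  [the basement: crate K7, crate R5 | the rooftop: crate K2, crate M1, crate M2, crate R3]
6. Technician goes back to the basement with crate M2.  [the basement: crate K7, crate M2, crate R5 | the rooftop: crate K2, crate M1, crate R3]
7. Technician goes to the rooftop with crate K7 and crate R5.  [the basement: crate M2 | the rooftop: crate K2, crate K7, crate M1, crate R3, crate R5]
8. Technician goes back to the basement with crate K7.  [the basement: crate K7, crate M2 | the rooftop: crate K2, crate M1, crate R3, crate R5]
9. Technician goes to the rooftop with crate K7 and crate M2.  [the basement: — | the rooftop: crate K2, crate K7, crate M1, crate M2, crate R3, crate R5]

9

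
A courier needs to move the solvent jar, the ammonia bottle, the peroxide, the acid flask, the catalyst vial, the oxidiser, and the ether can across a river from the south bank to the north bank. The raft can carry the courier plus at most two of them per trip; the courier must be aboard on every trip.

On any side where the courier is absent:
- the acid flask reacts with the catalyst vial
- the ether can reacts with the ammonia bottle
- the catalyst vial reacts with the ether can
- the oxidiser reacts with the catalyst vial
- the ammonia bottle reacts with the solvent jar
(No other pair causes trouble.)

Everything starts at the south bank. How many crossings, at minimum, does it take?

9

Counting alone: the courier can take at most 2 across per trip to the north bank, so moving all 7 needs at least 4 loaded trips out, with a return between consecutive ones — at least 7 crossings.
The safety rule pushes this higher. Following every safe sequence of crossings, the most of the 7 that can be at the north bank as the raft arrives there on crossing 7 is 6 — never all 7.
So no plan with fewer than 9 crossings exists, and this one achieves 9:
1. Courier goes to the north bank with the ammonia bottle and the catalyst vial.
2. Courier goes back to the south bank alone.
3. Courier goes to the north bank with the solvent jar.
4. Courier goes back to the south bank with the ammonia bottle.
5. Courier goes to the north bank with the ether can and the peroxide.
6. Courier goes back to the south bank with the catalyst vial.
7. Courier goes to the north bank with the acid flask and the oxidiser.
8. Courier goes back to the south bank alone.
9. Courier goes to the north bank with the ammonia bottle and the catalyst vial.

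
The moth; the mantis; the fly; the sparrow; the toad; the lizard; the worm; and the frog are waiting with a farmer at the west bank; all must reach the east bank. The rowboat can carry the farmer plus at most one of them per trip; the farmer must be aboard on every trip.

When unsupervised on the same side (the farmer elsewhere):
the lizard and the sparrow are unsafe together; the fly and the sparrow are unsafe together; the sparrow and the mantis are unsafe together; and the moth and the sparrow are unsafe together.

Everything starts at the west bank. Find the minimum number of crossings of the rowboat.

impossible

Following every safe sequence of crossings from the start, the most of the 8 that can be at the east bank as the rowboat arrives there on crossings 1, 3, 5, 7, 9 is 1, 2, 3, 4, 5 respectively; the best ever achieved is 5 of 8.
From crossing 11 on, no configuration arises that was not already reachable earlier: only 88 distinct safe configurations (who is on which side, and where the rowboat is) can ever be reached, none of them has everyone across, and every continuation just revisits them. So no valid plan exists.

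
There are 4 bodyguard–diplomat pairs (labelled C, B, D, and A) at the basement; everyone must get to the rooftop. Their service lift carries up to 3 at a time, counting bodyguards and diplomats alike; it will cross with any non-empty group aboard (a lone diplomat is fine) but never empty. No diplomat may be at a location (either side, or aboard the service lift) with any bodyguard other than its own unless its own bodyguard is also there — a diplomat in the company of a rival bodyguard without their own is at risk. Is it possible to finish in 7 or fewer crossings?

Counting alone: each trip to the rooftop takes at most 3 across and each return brings at least 1 back, so after t trips out (and t−1 returns) at most 3t − (t−1) of the 8 are across; that first reaches 8 at t = 4, so at least 7 crossings are needed.
The safety rule pushes this higher. Following every safe sequence of crossings, the most of the 8 that can be at the rooftop as the service lift arrives there on crossing 7 is 7 — never all 8.
So the move cannot be finished within 7 crossings. (The shortest complete plan takes 9:)
1. bodyguard C and diplomat C cross → the rooftop.
2. bodyguard C crosses ← the basement.
3. bodyguard B, bodyguard C, and diplomat B cross → the rooftop.
4. bodyguard C and diplomat C cross ← the basement.
5. bodyguard A, bodyguard C, and bodyguard D cross → the rooftop.
6. diplomat B crosses ← the basement.
7. diplomat B and diplomat C cross → the rooftop.
8. diplomat C crosses ← the basement.
9. diplomat A, diplomat C, and diplomat D cross → the rooftop.

No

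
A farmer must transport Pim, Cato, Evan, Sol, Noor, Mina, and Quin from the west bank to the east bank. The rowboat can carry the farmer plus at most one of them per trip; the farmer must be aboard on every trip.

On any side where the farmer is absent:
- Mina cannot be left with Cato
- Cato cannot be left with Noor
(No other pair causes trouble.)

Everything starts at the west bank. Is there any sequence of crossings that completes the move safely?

Yes

1. Farmer goes to the east bank with Cato.
2. Farmer goes back to the west bank alone.
3. Farmer goes to the east bank with Pim.
4. Farmer goes back to the west bank alone.
5. Farmer goes to the east bank with Evan.
6. Farmer goes back to the west bank alone.
7. Farmer goes to the east bank with Sol.
8. Farmer goes back to the west bank alone.
9. Farmer goes to the east bank with Noor.
10. Farmer goes back to the west bank with Cato.
11. Farmer goes to the east bank with Mina.
12. Farmer goes back to the west bank alone.
13. Farmer goes to the east bank with Quin.
14. Farmer goes back to the west bank alone.
15. Farmer goes to the east bank with Cato.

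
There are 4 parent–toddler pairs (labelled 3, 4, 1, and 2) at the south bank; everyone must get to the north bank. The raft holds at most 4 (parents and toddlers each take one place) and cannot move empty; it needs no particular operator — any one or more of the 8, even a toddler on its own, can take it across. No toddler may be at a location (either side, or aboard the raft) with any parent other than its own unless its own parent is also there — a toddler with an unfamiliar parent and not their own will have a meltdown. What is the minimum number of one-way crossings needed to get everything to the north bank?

5

Counting alone: each trip to the north bank takes at most 4 across and each return brings at least 1 back, so after t trips out (and t−1 returns) at most 4t − (t−1) of the 8 are across; that first reaches 8 at t = 3, so at least 5 crossings are needed.
The plan below uses exactly 5 crossings, so it is optimal:
1. parent 3 and toddler 3 cross → the north bank.
2. parent 3 crosses ← the south bank.
3. parent 1, parent 2, parent 3, and parent 4 cross → the north bank.
4. toddler 3 crosses ← the south bank.
5. toddler 1, toddler 2, toddler 3, and toddler 4 cross → the north bank.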